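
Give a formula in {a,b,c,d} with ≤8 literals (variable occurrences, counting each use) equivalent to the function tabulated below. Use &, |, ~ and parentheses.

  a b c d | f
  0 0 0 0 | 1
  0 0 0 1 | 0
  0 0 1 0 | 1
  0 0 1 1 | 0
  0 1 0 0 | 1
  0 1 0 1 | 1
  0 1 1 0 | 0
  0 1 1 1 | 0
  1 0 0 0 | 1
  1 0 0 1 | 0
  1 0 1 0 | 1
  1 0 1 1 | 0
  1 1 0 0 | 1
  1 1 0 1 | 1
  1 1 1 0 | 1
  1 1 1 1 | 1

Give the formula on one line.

  ~b = 1111000011110000
  ~d = 1010101010101010
  (b | ~d) = 1010111110101111
  (~b & (b | ~d)) = 1010000010100000
  ~c = 1100110011001100
  (~c | a) = 1100110011111111
  ((~c | a) & (b | ~d)) = 1000110010101111
  ((~b & (b | ~d)) | ((~c | a) & (b | ~d))) = 1010110010101111

((~b & (b | ~d)) | ((~c | a) & (b | ~d)))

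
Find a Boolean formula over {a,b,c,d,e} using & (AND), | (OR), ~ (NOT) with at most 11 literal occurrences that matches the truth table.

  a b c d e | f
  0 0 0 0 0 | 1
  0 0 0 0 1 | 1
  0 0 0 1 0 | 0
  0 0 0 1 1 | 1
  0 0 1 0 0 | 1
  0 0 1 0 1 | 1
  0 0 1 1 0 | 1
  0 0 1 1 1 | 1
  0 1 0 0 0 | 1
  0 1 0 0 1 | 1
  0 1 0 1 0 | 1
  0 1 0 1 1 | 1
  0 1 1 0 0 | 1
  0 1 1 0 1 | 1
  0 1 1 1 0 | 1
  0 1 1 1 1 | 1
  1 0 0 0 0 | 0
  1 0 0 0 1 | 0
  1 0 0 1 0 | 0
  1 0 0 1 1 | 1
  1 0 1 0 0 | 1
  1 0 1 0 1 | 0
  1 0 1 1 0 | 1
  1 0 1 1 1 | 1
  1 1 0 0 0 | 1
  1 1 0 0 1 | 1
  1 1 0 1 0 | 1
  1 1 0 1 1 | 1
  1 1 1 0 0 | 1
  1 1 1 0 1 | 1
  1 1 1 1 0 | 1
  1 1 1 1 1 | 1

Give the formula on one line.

((((~d & (~a | d)) | b) | (e & d)) | ((~e | ~a) & c))

  ~d = 11001100110011001100110011001100
  ~a = 11111111111111110000000000000000
  (~a | d) = 11111111111111110011001100110011
  (~d & (~a | d)) = 11001100110011000000000000000000
  ((~d & (~a | d)) | b) = 11001100111111110000000011111111
  (e & d) = 00010001000100010001000100010001
  (((~d & (~a | d)) | b) | (e & d)) = 11011101111111110001000111111111
  ~e = 10101010101010101010101010101010
  (~e | ~a) = 11111111111111111010101010101010
  ((~e | ~a) & c) = 00001111000011110000101000001010
  ((((~d & (~a | d)) | b) | (e & d)) | ((~e | ~a) & c)) = 11011111111111110001101111111111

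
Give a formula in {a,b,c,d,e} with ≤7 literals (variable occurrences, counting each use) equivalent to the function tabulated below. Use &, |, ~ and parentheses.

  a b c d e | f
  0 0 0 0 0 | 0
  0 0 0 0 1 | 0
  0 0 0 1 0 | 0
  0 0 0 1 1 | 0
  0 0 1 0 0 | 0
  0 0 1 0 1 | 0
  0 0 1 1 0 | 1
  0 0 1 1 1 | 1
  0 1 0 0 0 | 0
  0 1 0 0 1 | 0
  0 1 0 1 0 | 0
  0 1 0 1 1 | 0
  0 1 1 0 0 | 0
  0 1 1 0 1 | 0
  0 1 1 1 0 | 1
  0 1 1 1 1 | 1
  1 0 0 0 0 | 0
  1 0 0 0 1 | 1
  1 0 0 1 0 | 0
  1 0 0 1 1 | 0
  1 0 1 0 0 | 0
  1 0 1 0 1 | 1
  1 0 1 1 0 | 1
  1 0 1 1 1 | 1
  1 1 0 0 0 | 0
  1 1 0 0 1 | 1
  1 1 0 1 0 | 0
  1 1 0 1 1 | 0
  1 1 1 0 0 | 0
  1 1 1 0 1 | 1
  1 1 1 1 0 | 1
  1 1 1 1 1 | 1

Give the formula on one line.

(((d & c) | ~d) & (((~e | a) & e) | d))

  (d & c) = 00000011000000110000001100000011
  ~d = 11001100110011001100110011001100
  ((d & c) | ~d) = 11001111110011111100111111001111
  ~e = 10101010101010101010101010101010
  (~e | a) = 10101010101010101111111111111111
  ((~e | a) & e) = 00000000000000000101010101010101
  (((~e | a) & e) | d) = 00110011001100110111011101110111
  (((d & c) | ~d) & (((~e | a) & e) | d)) = 00000011000000110100011101000111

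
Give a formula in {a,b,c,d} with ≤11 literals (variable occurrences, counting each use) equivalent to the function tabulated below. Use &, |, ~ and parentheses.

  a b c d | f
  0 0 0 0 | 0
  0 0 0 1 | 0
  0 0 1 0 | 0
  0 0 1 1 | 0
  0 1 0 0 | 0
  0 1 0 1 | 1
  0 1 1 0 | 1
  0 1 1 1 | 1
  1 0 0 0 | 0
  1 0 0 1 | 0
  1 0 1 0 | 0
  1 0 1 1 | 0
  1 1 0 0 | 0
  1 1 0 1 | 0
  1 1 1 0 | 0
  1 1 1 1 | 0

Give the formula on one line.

(((c | d) | ((a & ~b) | (a & d))) & (b & ~a))

  (c | d) = 0111011101110111
  ~b = 1111000011110000
  (a & ~b) = 0000000011110000
  (a & d) = 0000000001010101
  ((a & ~b) | (a & d)) = 0000000011110101
  ((c | d) | ((a & ~b) | (a & d))) = 0111011111110111
  ~a = 1111111100000000
  (b & ~a) = 0000111100000000
  (((c | d) | ((a & ~b) | (a & d))) & (b & ~a)) = 0000011100000000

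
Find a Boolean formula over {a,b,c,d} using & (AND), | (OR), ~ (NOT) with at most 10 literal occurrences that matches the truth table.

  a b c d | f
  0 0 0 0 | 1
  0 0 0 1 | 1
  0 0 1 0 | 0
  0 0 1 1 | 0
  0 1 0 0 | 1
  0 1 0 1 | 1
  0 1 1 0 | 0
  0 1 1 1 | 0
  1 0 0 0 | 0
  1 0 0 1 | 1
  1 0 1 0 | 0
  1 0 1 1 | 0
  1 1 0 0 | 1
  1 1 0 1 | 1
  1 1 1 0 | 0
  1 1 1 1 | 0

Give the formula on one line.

(~c & (((c & b) | (d | (a & b))) | ((~c & d) | ~a)))

  ~c = 1100110011001100
  (c & b) = 0000001100000011
  (a & b) = 0000000000001111
  (d | (a & b)) = 0101010101011111
  ((c & b) | (d | (a & b))) = 0101011101011111
  (~c & d) = 0100010001000100
  ~a = 1111111100000000
  ((~c & d) | ~a) = 1111111101000100
  (((c & b) | (d | (a & b))) | ((~c & d) | ~a)) = 1111111101011111
  (~c & (((c & b) | (d | (a & b))) | ((~c & d) | ~a))) = 1100110001001100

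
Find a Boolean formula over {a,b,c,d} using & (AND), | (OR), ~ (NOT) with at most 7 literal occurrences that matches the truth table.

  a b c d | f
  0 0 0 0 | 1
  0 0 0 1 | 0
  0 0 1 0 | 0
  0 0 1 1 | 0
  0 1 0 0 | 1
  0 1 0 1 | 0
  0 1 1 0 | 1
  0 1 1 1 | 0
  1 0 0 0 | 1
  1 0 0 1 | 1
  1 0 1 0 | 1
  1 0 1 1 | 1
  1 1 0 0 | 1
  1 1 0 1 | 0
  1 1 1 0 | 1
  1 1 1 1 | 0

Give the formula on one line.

  ~b = 1111000011110000
  (~b & a) = 0000000011110000
  ~d = 1010101010101010
  ~c = 1100110011001100
  (b | ~c) = 1100111111001111
  (~d & (b | ~c)) = 1000101010001010
  ((~b & a) | (~d & (b | ~c))) = 1000101011111010

((~b & a) | (~d & (b | ~c)))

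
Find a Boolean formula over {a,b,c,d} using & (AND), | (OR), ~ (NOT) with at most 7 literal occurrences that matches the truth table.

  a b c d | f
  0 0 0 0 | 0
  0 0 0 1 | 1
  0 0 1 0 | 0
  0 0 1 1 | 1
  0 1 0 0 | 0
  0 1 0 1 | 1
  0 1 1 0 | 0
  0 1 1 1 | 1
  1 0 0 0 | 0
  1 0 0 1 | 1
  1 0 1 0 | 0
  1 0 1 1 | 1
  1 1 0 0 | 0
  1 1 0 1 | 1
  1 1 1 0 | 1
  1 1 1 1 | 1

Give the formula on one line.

(d | (c & ((b & ~d) & ((b & a) | ~c))))

  ~d = 1010101010101010
  (b & ~d) = 0000101000001010
  (b & a) = 0000000000001111
  ~c = 1100110011001100
  ((b & a) | ~c) = 1100110011001111
  ((b & ~d) & ((b & a) | ~c)) = 0000100000001010
  (c & ((b & ~d) & ((b & a) | ~c))) = 0000000000000010
  (d | (c & ((b & ~d) & ((b & a) | ~c)))) = 0101010101010111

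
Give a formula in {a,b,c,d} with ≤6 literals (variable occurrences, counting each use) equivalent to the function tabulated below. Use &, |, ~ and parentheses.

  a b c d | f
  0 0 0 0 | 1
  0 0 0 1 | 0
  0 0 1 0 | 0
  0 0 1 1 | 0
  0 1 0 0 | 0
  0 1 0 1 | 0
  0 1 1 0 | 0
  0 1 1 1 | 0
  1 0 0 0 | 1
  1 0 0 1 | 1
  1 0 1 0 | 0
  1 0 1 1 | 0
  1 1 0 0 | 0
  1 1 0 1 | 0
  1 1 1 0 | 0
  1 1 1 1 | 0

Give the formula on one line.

  ~c = 1100110011001100
  ~b = 1111000011110000
  (~c & ~b) = 1100000011000000
  ~d = 1010101010101010
  (~d | a) = 1010101011111111
  ((~c & ~b) & (~d | a)) = 1000000011000000

((~c & ~b) & (~d | a))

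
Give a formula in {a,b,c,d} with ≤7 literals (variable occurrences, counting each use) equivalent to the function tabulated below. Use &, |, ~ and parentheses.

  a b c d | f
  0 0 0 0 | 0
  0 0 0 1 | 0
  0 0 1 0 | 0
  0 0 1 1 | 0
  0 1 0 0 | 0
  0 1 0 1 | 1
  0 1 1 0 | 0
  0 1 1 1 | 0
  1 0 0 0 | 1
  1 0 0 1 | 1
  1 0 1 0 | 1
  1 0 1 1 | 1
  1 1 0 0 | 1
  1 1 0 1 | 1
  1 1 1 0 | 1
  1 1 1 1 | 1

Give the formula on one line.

  ~c = 1100110011001100
  (b & d) = 0000010100000101
  (~c & (b & d)) = 0000010000000100
  (a | (~c & (b & d))) = 0000010011111111

(a | (~c & (b & d)))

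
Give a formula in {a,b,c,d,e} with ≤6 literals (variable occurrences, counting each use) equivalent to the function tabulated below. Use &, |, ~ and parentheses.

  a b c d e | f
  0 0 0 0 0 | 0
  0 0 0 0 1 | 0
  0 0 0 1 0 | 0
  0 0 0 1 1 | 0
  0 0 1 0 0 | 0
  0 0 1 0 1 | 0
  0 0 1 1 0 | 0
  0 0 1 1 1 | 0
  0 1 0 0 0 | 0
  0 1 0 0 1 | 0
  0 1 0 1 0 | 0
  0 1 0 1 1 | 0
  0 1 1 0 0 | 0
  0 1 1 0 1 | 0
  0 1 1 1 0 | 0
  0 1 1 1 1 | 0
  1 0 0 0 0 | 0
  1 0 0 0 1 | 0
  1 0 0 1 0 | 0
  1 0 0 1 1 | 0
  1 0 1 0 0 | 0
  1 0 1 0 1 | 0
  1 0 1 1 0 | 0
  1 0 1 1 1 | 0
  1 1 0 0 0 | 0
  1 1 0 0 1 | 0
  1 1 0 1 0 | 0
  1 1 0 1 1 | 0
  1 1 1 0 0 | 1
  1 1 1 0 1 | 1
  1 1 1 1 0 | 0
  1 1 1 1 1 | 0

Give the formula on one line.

((~d & (a & (b | ~e))) & (c & b))

  ~d = 11001100110011001100110011001100
  ~e = 10101010101010101010101010101010
  (b | ~e) = 10101010111111111010101011111111
  (a & (b | ~e)) = 00000000000000001010101011111111
  (~d & (a & (b | ~e))) = 00000000000000001000100011001100
  (c & b) = 00000000000011110000000000001111
  ((~d & (a & (b | ~e))) & (c & b)) = 00000000000000000000000000001100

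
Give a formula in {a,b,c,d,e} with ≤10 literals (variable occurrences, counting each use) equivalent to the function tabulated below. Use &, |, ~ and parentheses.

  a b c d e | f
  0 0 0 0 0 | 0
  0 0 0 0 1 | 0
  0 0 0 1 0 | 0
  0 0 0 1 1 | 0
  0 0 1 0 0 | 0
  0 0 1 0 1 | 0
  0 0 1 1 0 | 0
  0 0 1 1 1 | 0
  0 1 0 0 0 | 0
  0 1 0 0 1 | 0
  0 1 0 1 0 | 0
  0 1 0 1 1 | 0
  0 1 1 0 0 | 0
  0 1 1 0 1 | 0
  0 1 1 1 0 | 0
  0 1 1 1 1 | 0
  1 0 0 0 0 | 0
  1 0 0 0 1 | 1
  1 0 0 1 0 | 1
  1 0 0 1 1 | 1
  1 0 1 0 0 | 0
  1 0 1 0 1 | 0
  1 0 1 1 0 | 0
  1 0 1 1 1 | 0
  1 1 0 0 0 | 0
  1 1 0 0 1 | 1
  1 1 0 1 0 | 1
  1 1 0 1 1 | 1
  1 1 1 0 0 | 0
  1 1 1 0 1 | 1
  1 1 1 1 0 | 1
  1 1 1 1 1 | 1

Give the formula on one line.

((((a & e) | (~e & d)) & (a | e)) & (~c | b))

  (a & e) = 00000000000000000101010101010101
  ~e = 10101010101010101010101010101010
  (~e & d) = 00100010001000100010001000100010
  ((a & e) | (~e & d)) = 00100010001000100111011101110111
  (a | e) = 01010101010101011111111111111111
  (((a & e) | (~e & d)) & (a | e)) = 00000000000000000111011101110111
  ~c = 11110000111100001111000011110000
  (~c | b) = 11110000111111111111000011111111
  ((((a & e) | (~e & d)) & (a | e)) & (~c | b)) = 00000000000000000111000001110111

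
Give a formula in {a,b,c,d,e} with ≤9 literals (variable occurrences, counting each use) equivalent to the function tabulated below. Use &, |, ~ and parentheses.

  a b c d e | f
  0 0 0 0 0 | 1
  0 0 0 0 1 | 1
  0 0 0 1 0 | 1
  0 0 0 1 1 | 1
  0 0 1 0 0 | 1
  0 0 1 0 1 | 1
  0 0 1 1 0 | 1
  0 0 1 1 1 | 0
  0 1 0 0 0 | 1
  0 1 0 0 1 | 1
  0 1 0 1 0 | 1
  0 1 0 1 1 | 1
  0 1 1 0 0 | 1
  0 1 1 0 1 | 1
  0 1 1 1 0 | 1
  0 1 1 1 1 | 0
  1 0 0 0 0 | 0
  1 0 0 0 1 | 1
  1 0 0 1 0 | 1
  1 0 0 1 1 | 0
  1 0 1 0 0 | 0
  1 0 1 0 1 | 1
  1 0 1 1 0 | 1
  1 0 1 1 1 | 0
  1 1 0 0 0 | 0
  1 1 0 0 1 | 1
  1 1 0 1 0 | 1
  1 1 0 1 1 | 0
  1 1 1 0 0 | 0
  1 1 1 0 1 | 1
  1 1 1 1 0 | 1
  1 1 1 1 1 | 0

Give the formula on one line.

(((e | ~a) & ((~d | (~a & ~c)) | ~e)) | ((a & d) & ~e))

  ~a = 11111111111111110000000000000000
  (e | ~a) = 11111111111111110101010101010101
  ~d = 11001100110011001100110011001100
  ~c = 11110000111100001111000011110000
  (~a & ~c) = 11110000111100000000000000000000
  (~d | (~a & ~c)) = 11111100111111001100110011001100
  ~e = 10101010101010101010101010101010
  ((~d | (~a & ~c)) | ~e) = 11111110111111101110111011101110
  ((e | ~a) & ((~d | (~a & ~c)) | ~e)) = 11111110111111100100010001000100
  (a & d) = 00000000000000000011001100110011
  ((a & d) & ~e) = 00000000000000000010001000100010
  (((e | ~a) & ((~d | (~a & ~c)) | ~e)) | ((a & d) & ~e)) = 11111110111111100110011001100110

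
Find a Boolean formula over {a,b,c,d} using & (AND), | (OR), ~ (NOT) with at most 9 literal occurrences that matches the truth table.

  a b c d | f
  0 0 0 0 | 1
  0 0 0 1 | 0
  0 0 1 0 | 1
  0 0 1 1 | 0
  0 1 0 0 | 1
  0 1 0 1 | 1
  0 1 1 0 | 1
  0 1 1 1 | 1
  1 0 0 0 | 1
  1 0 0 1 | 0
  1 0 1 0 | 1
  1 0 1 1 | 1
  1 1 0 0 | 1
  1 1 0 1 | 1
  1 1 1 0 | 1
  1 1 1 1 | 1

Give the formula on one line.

(((~d | (c & a)) & ~b) | (b | ~d))

  ~d = 1010101010101010
  (c & a) = 0000000000110011
  (~d | (c & a)) = 1010101010111011
  ~b = 1111000011110000
  ((~d | (c & a)) & ~b) = 1010000010110000
  (b | ~d) = 1010111110101111
  (((~d | (c & a)) & ~b) | (b | ~d)) = 1010111110111111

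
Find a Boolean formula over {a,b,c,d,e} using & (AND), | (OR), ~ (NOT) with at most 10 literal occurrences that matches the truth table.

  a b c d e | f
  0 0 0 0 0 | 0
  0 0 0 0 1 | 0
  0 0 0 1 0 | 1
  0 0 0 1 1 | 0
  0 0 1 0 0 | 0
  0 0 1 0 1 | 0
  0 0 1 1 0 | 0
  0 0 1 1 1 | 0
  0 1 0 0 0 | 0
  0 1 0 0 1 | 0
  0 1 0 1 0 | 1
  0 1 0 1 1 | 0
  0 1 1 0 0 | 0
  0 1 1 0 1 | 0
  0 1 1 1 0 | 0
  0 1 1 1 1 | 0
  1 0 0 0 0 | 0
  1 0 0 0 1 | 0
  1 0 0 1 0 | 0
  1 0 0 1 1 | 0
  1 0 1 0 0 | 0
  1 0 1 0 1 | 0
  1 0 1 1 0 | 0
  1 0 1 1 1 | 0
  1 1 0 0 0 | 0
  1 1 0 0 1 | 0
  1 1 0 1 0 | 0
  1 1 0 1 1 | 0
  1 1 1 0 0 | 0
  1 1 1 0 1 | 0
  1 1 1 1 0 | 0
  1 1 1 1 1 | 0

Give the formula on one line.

((((~e & a) | ~c) & d) & (~a & (~e | a)))

  ~e = 10101010101010101010101010101010
  (~e & a) = 00000000000000001010101010101010
  ~c = 11110000111100001111000011110000
  ((~e & a) | ~c) = 11110000111100001111101011111010
  (((~e & a) | ~c) & d) = 00110000001100000011001000110010
  ~a = 11111111111111110000000000000000
  (~e | a) = 10101010101010101111111111111111
  (~a & (~e | a)) = 10101010101010100000000000000000
  ((((~e & a) | ~c) & d) & (~a & (~e | a))) = 00100000001000000000000000000000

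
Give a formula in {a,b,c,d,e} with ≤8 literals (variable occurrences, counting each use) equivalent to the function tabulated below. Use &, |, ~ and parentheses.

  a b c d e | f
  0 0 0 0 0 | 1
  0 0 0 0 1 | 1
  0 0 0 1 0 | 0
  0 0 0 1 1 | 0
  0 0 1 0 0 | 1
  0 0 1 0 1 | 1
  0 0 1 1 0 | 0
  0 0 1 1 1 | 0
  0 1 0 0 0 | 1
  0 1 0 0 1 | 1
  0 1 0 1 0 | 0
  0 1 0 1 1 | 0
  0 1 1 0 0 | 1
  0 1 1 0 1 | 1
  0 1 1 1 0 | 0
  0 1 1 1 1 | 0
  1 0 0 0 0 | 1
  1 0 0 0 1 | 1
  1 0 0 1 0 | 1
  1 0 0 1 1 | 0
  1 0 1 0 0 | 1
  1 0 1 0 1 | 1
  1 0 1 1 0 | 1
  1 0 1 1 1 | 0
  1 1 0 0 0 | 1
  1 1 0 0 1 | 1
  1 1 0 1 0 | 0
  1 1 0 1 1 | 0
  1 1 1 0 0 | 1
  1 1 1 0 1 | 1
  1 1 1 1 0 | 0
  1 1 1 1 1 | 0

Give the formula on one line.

  ~d = 11001100110011001100110011001100
  (~d | a) = 11001100110011001111111111111111
  ~e = 10101010101010101010101010101010
  ~b = 11111111000000001111111100000000
  (~e & ~b) = 10101010000000001010101000000000
  ((~e & ~b) | ~d) = 11101110110011001110111011001100
  ((~d | a) & ((~e & ~b) | ~d)) = 11001100110011001110111011001100

((~d | a) & ((~e & ~b) | ~d))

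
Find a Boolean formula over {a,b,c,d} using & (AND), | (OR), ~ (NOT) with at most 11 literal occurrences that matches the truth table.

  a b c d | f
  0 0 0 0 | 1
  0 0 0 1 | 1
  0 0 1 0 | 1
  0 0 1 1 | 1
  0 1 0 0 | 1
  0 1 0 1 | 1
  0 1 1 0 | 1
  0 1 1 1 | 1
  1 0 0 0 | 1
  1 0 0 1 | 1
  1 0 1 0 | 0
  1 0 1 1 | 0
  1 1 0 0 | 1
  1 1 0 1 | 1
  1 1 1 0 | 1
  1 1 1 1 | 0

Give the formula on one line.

((((~d | ((~b & ~c) & d)) & b) | (a & ~c)) | ~a)

  ~d = 1010101010101010
  ~b = 1111000011110000
  ~c = 1100110011001100
  (~b & ~c) = 1100000011000000
  ((~b & ~c) & d) = 0100000001000000
  (~d | ((~b & ~c) & d)) = 1110101011101010
  ((~d | ((~b & ~c) & d)) & b) = 0000101000001010
  (a & ~c) = 0000000011001100
  (((~d | ((~b & ~c) & d)) & b) | (a & ~c)) = 0000101011001110
  ~a = 1111111100000000
  ((((~d | ((~b & ~c) & d)) & b) | (a & ~c)) | ~a) = 1111111111001110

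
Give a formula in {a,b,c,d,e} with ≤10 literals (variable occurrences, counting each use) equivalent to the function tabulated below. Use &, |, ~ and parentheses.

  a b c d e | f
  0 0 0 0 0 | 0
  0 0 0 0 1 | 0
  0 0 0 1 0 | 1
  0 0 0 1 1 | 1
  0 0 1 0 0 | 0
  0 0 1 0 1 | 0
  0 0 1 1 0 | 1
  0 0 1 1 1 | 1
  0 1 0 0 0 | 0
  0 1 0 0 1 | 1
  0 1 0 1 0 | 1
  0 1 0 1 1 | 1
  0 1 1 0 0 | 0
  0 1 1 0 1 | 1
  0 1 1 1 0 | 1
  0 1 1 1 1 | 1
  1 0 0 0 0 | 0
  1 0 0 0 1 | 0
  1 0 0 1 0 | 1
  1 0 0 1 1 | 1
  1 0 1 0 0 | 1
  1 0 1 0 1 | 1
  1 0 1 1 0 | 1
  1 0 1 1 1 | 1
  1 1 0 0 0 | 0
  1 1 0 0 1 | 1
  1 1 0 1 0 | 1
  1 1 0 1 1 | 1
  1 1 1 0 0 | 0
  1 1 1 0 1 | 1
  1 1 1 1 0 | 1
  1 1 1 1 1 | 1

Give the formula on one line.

  ~b = 11111111000000001111111100000000
  (c & ~b) = 00001111000000000000111100000000
  ((c & ~b) & a) = 00000000000000000000111100000000
  ~a = 11111111111111110000000000000000
  (d & ~a) = 00110011001100110000000000000000
  (((c & ~b) & a) | (d & ~a)) = 00110011001100110000111100000000
  (e & b) = 00000000010101010000000001010101
  ((((c & ~b) & a) | (d & ~a)) | (e & b)) = 00110011011101110000111101010101
  (((((c & ~b) & a) | (d & ~a)) | (e & b)) | d) = 00110011011101110011111101110111

(((((c & ~b) & a) | (d & ~a)) | (e & b)) | d)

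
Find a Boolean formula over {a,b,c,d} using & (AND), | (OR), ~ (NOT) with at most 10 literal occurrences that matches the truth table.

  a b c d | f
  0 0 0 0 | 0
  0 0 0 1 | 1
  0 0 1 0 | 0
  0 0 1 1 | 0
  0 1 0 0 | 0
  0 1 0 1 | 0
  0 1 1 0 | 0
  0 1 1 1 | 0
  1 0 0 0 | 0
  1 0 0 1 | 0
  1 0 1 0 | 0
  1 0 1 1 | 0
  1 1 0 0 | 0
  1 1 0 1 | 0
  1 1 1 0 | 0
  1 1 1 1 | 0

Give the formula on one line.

((d & ~c) & ((~a & (~b | (~d & b))) | ~d))

  ~c = 1100110011001100
  (d & ~c) = 0100010001000100
  ~a = 1111111100000000
  ~b = 1111000011110000
  ~d = 1010101010101010
  (~d & b) = 0000101000001010
  (~b | (~d & b)) = 1111101011111010
  (~a & (~b | (~d & b))) = 1111101000000000
  ((~a & (~b | (~d & b))) | ~d) = 1111101010101010
  ((d & ~c) & ((~a & (~b | (~d & b))) | ~d)) = 0100000000000000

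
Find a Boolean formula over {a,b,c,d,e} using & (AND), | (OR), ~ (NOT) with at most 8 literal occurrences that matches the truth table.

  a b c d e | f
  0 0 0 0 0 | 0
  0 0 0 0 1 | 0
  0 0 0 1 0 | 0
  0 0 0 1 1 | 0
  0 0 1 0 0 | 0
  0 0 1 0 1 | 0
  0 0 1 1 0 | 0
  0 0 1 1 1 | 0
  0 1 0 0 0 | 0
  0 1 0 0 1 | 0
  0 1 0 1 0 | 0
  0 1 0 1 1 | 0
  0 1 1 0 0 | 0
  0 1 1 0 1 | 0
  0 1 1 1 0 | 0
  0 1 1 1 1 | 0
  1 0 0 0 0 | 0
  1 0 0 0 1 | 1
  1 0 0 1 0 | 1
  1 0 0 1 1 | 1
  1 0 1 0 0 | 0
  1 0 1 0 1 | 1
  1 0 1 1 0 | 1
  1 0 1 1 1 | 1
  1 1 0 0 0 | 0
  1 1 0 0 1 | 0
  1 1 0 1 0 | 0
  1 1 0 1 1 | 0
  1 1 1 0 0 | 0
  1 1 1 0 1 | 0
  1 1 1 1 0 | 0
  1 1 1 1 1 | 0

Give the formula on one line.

((((d | b) | (e | b)) & a) & ~b)

  (d | b) = 00110011111111110011001111111111
  (e | b) = 01010101111111110101010111111111
  ((d | b) | (e | b)) = 01110111111111110111011111111111
  (((d | b) | (e | b)) & a) = 00000000000000000111011111111111
  ~b = 11111111000000001111111100000000
  ((((d | b) | (e | b)) & a) & ~b) = 00000000000000000111011100000000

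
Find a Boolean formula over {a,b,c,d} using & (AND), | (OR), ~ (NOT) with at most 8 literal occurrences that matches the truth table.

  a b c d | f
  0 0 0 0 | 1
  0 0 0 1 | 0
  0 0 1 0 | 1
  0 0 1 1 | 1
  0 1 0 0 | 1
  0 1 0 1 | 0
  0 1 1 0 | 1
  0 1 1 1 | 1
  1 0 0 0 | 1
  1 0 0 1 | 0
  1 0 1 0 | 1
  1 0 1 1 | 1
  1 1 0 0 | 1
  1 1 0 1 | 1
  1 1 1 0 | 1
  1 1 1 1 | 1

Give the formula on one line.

  (d & a) = 0000000001010101
  (c | b) = 0011111100111111
  ~a = 1111111100000000
  ((c | b) | ~a) = 1111111100111111
  ((d & a) & ((c | b) | ~a)) = 0000000000010101
  (~a & c) = 0011001100000000
  ~d = 1010101010101010
  ((~a & c) | ~d) = 1011101110101010
  (((d & a) & ((c | b) | ~a)) | ((~a & c) | ~d)) = 1011101110111111

(((d & a) & ((c | b) | ~a)) | ((~a & c) | ~d))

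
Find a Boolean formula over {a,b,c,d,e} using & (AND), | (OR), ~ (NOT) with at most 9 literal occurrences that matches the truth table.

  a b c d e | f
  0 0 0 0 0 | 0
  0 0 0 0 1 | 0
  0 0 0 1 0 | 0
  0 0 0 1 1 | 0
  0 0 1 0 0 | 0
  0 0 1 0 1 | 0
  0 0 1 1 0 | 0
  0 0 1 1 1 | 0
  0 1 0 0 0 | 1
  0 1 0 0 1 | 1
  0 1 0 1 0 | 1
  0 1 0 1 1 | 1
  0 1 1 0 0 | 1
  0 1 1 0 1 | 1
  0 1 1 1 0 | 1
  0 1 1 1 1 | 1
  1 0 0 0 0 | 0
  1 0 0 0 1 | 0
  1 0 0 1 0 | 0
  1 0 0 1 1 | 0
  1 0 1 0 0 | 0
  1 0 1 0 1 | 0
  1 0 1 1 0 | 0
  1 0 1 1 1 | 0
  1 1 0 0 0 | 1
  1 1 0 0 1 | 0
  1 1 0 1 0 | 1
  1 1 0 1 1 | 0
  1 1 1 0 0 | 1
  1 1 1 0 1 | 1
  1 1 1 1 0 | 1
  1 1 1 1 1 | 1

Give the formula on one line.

  ~a = 11111111111111110000000000000000
  (b & ~a) = 00000000111111110000000000000000
  ~e = 10101010101010101010101010101010
  (b & ~e) = 00000000101010100000000010101010
  (d | a) = 00110011001100111111111111111111
  (b & c) = 00000000000011110000000000001111
  ((d | a) & (b & c)) = 00000000000000110000000000001111
  ((b & ~e) | ((d | a) & (b & c))) = 00000000101010110000000010101111
  ((b & ~a) | ((b & ~e) | ((d | a) & (b & c)))) = 00000000111111110000000010101111

((b & ~a) | ((b & ~e) | ((d | a) & (b & c))))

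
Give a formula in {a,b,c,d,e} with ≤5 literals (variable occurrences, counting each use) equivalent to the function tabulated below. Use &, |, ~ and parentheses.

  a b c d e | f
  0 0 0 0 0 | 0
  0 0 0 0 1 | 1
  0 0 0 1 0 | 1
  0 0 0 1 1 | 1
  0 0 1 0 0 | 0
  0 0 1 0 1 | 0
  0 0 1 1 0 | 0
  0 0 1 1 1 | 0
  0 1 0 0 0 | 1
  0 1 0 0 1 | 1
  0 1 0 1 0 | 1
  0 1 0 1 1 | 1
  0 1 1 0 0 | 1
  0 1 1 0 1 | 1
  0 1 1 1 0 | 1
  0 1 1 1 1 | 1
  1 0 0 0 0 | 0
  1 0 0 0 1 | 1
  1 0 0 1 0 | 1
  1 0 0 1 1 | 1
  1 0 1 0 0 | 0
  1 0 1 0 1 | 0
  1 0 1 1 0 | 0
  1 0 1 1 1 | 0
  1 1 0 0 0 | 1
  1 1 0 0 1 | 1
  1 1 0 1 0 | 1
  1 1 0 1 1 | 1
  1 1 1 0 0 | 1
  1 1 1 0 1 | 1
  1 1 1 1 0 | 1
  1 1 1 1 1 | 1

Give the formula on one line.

(((d | e) & ~c) | b)

  (d | e) = 01110111011101110111011101110111
  ~c = 11110000111100001111000011110000
  ((d | e) & ~c) = 01110000011100000111000001110000
  (((d | e) & ~c) | b) = 01110000111111110111000011111111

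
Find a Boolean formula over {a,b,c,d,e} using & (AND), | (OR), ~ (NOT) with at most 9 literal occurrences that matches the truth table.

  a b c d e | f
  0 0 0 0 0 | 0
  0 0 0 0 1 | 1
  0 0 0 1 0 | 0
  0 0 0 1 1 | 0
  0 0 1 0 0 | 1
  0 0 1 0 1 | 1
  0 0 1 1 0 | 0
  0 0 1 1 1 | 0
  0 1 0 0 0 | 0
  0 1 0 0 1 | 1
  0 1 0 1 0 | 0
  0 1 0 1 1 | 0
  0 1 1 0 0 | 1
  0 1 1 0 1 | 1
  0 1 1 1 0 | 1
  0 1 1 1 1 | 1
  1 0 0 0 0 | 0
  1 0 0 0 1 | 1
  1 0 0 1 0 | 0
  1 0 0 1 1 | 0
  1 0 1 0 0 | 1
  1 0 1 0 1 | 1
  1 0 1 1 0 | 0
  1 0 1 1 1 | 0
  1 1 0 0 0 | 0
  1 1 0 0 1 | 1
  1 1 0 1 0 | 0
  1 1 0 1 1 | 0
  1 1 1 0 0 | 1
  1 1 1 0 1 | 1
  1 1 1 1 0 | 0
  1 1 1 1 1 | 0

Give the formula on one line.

((b & (~a & c)) | (~d & (c | e)))

  ~a = 11111111111111110000000000000000
  (~a & c) = 00001111000011110000000000000000
  (b & (~a & c)) = 00000000000011110000000000000000
  ~d = 11001100110011001100110011001100
  (c | e) = 01011111010111110101111101011111
  (~d & (c | e)) = 01001100010011000100110001001100
  ((b & (~a & c)) | (~d & (c | e))) = 01001100010011110100110001001100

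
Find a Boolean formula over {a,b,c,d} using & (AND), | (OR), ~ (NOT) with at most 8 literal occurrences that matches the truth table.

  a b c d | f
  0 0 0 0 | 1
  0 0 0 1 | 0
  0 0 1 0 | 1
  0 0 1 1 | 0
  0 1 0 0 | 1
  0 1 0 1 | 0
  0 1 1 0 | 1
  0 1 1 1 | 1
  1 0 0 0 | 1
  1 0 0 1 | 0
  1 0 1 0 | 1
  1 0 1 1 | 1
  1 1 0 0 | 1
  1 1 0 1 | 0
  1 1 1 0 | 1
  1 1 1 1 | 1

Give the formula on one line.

(((~d | (a & d)) | b) & (c | ~d))

  ~d = 1010101010101010
  (a & d) = 0000000001010101
  (~d | (a & d)) = 1010101011111111
  ((~d | (a & d)) | b) = 1010111111111111
  (c | ~d) = 1011101110111011
  (((~d | (a & d)) | b) & (c | ~d)) = 1010101110111011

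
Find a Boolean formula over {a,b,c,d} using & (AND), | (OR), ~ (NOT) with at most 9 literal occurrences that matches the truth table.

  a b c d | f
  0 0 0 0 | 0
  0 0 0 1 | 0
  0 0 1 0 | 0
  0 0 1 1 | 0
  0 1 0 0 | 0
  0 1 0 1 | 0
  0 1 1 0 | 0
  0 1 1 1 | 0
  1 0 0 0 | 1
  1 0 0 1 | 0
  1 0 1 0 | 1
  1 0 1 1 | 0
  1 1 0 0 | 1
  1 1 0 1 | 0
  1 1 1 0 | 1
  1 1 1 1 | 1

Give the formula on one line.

((~d | ((b & c) & (a & d))) & a)

  ~d = 1010101010101010
  (b & c) = 0000001100000011
  (a & d) = 0000000001010101
  ((b & c) & (a & d)) = 0000000000000001
  (~d | ((b & c) & (a & d))) = 1010101010101011
  ((~d | ((b & c) & (a & d))) & a) = 0000000010101011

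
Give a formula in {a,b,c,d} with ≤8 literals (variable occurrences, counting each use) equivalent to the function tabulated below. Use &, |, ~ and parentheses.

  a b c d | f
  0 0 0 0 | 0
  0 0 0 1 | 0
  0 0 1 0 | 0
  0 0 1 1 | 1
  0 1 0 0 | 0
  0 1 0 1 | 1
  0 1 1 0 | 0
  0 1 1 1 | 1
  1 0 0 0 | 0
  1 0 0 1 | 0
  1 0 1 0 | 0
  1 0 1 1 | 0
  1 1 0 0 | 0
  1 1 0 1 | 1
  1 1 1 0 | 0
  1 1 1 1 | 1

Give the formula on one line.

  (d & b) = 0000010100000101
  ~a = 1111111100000000
  (~a & c) = 0011001100000000
  ((d & b) | (~a & c)) = 0011011100000101
  (a | d) = 0101010111111111
  (((d & b) | (~a & c)) & (a | d)) = 0001010100000101

(((d & b) | (~a & c)) & (a | d))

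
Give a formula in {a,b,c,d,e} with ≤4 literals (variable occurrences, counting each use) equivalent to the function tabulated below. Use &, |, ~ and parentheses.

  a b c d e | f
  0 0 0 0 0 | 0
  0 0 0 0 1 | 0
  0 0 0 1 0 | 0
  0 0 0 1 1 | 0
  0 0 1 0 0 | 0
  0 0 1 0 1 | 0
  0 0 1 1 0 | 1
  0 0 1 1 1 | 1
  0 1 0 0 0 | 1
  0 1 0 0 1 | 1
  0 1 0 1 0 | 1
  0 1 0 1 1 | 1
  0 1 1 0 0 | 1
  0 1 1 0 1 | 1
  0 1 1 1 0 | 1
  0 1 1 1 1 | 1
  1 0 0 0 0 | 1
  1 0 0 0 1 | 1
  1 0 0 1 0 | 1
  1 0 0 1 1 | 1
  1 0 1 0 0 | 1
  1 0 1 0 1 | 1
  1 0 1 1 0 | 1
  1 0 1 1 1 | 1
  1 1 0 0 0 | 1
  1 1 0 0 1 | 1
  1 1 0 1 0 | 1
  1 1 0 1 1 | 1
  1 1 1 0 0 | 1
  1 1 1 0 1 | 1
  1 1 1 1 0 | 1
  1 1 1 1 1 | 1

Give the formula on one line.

(b | ((d & c) | a))

  (d & c) = 00000011000000110000001100000011
  ((d & c) | a) = 00000011000000111111111111111111
  (b | ((d & c) | a)) = 00000011111111111111111111111111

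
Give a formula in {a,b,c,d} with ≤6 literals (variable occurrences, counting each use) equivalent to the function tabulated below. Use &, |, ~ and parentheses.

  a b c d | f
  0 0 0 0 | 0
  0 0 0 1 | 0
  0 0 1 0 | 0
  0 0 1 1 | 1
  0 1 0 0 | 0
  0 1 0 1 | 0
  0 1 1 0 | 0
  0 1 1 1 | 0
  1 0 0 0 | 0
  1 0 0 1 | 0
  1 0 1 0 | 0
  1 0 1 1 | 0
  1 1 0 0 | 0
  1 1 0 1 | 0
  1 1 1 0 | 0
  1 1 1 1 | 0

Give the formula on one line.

(~a & ((~b & c) & d))

  ~a = 1111111100000000
  ~b = 1111000011110000
  (~b & c) = 0011000000110000
  ((~b & c) & d) = 0001000000010000
  (~a & ((~b & c) & d)) = 0001000000000000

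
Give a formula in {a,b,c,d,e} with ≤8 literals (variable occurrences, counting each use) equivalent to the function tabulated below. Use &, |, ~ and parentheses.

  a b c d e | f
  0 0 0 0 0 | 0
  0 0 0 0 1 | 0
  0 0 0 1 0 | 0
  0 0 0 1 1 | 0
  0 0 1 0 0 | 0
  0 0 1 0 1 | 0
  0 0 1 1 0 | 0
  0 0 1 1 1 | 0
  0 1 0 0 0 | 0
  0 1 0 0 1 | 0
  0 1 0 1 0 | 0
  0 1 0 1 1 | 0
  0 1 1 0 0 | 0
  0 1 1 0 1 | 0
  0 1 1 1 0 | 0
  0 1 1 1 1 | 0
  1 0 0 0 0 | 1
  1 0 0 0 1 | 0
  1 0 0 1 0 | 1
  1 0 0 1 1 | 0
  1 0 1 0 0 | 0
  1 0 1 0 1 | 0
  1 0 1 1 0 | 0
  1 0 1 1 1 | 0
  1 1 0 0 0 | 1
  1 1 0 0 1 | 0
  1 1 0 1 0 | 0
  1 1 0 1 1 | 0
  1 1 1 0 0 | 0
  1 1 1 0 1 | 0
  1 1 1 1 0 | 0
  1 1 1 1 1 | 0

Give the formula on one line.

  ~b = 11111111000000001111111100000000
  ~d = 11001100110011001100110011001100
  (a & ~d) = 00000000000000001100110011001100
  (~b | (a & ~d)) = 11111111000000001111111111001100
  ~e = 10101010101010101010101010101010
  ~c = 11110000111100001111000011110000
  (~e & ~c) = 10100000101000001010000010100000
  ((~b | (a & ~d)) & (~e & ~c)) = 10100000000000001010000010000000
  (a | b) = 00000000111111111111111111111111
  (((~b | (a & ~d)) & (~e & ~c)) & (a | b)) = 00000000000000001010000010000000

(((~b | (a & ~d)) & (~e & ~c)) & (a | b))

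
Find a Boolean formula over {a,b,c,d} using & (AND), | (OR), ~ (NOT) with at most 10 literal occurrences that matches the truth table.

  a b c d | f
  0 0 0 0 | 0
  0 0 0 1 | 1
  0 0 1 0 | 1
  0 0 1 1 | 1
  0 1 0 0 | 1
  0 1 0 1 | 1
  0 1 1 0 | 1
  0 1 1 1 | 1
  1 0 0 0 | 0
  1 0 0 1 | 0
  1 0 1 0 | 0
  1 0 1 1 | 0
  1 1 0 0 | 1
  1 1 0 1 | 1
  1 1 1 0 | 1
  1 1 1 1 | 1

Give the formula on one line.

  ~a = 1111111100000000
  (~a & d) = 0101010100000000
  ~d = 1010101010101010
  (~d & c) = 0010001000100010
  (~a & (~d & c)) = 0010001000000000
  ((~a & d) | (~a & (~d & c))) = 0111011100000000
  ~b = 1111000011110000
  (~b | ~d) = 1111101011111010
  (((~a & d) | (~a & (~d & c))) & (~b | ~d)) = 0111001000000000
  ((((~a & d) | (~a & (~d & c))) & (~b | ~d)) | b) = 0111111100001111

((((~a & d) | (~a & (~d & c))) & (~b | ~d)) | b)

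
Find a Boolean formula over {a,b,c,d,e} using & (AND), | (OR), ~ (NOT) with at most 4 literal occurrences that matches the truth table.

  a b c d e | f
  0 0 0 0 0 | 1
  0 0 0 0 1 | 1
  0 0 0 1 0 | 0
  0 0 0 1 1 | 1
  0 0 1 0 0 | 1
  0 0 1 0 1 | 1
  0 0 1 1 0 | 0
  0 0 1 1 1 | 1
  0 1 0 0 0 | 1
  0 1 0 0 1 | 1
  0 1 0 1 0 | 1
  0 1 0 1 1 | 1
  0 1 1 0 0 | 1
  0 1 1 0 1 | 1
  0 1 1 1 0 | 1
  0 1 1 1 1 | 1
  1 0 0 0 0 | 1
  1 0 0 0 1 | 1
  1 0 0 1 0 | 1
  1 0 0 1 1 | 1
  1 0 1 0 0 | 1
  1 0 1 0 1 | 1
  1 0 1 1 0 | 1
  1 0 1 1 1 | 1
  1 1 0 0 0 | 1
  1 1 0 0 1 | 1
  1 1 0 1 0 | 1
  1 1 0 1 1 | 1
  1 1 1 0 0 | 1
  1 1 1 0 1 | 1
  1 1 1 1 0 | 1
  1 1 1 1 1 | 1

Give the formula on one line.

  ~d = 11001100110011001100110011001100
  (~d | e) = 11011101110111011101110111011101
  (b | (~d | e)) = 11011101111111111101110111111111
  ((b | (~d | e)) | a) = 11011101111111111111111111111111

((b | (~d | e)) | a)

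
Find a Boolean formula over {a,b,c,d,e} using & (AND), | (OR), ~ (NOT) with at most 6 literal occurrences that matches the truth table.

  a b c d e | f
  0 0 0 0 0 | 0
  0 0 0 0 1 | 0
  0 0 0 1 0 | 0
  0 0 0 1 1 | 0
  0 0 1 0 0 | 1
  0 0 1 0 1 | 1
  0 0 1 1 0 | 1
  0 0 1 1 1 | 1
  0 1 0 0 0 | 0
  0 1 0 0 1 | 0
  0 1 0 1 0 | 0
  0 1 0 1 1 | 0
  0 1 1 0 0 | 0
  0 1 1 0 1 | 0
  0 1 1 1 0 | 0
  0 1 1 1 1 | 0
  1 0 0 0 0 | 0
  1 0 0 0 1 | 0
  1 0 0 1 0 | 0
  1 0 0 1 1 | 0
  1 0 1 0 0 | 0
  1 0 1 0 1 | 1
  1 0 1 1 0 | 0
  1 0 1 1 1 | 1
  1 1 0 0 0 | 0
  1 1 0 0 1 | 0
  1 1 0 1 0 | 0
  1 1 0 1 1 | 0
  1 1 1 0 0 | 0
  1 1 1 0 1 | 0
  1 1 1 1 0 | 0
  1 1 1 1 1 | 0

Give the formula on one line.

  ~e = 10101010101010101010101010101010
  ~b = 11111111000000001111111100000000
  (~e | ~b) = 11111111101010101111111110101010
  ((~e | ~b) & e) = 01010101000000000101010100000000
  ~a = 11111111111111110000000000000000
  (((~e | ~b) & e) | ~a) = 11111111111111110101010100000000
  (c & (((~e | ~b) & e) | ~a)) = 00001111000011110000010100000000
  ((c & (((~e | ~b) & e) | ~a)) & ~b) = 00001111000000000000010100000000

((c & (((~e | ~b) & e) | ~a)) & ~b)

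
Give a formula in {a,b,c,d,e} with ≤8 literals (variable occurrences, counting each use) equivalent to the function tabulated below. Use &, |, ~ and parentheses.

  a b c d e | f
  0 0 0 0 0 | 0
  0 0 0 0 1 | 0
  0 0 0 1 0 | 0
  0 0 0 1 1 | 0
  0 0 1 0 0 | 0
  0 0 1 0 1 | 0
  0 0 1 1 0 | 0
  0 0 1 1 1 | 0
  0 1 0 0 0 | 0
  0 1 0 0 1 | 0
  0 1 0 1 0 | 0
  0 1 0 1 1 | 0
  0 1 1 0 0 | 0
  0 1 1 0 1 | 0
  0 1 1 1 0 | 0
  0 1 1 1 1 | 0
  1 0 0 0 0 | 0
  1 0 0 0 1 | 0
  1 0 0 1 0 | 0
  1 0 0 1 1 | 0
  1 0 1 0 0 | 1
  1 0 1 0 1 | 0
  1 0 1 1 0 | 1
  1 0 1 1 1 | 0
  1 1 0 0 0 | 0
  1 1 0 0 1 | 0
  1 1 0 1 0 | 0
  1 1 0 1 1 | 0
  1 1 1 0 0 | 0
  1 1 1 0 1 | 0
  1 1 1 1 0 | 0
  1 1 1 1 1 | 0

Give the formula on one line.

  ~b = 11111111000000001111111100000000
  (a & ~b) = 00000000000000001111111100000000
  ((a & ~b) & c) = 00000000000000000000111100000000
  ~d = 11001100110011001100110011001100
  (a | ~d) = 11001100110011001111111111111111
  ((a | ~d) | c) = 11001111110011111111111111111111
  ~a = 11111111111111110000000000000000
  (((a | ~d) | c) & ~a) = 11001111110011110000000000000000
  ~e = 10101010101010101010101010101010
  ((((a | ~d) | c) & ~a) | ~e) = 11101111111011111010101010101010
  (((a & ~b) & c) & ((((a | ~d) | c) & ~a) | ~e)) = 00000000000000000000101000000000

(((a & ~b) & c) & ((((a | ~d) | c) & ~a) | ~e))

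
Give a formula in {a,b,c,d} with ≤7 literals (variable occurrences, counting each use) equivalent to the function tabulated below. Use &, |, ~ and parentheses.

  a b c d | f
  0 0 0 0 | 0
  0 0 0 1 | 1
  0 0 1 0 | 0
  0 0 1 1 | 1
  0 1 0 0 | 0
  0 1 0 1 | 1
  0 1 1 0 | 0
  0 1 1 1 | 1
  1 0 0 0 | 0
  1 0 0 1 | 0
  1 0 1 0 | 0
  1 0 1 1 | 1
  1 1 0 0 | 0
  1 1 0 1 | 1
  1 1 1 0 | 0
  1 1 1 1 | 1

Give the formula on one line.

  ~c = 1100110011001100
  ~a = 1111111100000000
  (~c & ~a) = 1100110000000000
  (b | (~c & ~a)) = 1100111100001111
  (c | (b | (~c & ~a))) = 1111111100111111
  ((c | (b | (~c & ~a))) & d) = 0101010100010101

((c | (b | (~c & ~a))) & d)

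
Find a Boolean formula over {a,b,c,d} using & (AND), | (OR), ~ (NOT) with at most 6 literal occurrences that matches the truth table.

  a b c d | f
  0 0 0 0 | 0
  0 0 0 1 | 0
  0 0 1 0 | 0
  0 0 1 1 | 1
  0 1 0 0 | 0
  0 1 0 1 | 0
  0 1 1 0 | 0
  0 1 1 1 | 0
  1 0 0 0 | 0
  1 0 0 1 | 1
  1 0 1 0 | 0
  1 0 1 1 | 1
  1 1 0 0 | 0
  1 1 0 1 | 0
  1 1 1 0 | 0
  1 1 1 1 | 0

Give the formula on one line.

  ~b = 1111000011110000
  (c & d) = 0001000100010001
  (a | (c & d)) = 0001000111111111
  ((a | (c & d)) | c) = 0011001111111111
  (d & ((a | (c & d)) | c)) = 0001000101010101
  (~b & (d & ((a | (c & d)) | c))) = 0001000001010000

(~b & (d & ((a | (c & d)) | c)))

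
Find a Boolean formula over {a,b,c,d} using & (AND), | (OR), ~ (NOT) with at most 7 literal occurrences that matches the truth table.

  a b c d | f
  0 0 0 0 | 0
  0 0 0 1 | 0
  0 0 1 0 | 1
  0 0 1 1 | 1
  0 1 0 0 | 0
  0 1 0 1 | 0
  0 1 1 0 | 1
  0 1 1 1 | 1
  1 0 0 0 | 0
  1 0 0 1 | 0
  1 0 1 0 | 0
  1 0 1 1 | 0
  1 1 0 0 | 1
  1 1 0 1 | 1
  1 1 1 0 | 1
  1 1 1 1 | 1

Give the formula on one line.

((c & (~a & (~b | c))) | (b & (c | a)))

  ~a = 1111111100000000
  ~b = 1111000011110000
  (~b | c) = 1111001111110011
  (~a & (~b | c)) = 1111001100000000
  (c & (~a & (~b | c))) = 0011001100000000
  (c | a) = 0011001111111111
  (b & (c | a)) = 0000001100001111
  ((c & (~a & (~b | c))) | (b & (c | a))) = 0011001100001111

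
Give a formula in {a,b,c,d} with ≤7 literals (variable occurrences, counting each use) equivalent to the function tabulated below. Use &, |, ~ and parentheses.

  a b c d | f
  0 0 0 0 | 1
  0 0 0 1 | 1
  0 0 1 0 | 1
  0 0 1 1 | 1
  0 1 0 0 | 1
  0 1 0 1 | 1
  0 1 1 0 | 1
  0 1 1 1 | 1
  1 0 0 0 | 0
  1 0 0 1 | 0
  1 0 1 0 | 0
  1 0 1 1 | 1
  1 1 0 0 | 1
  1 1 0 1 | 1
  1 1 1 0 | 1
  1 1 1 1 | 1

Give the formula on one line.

  (a & d) = 0000000001010101
  (c & (a & d)) = 0000000000010001
  (a & b) = 0000000000001111
  ((c & (a & d)) | (a & b)) = 0000000000011111
  ~a = 1111111100000000
  (((c & (a & d)) | (a & b)) | ~a) = 1111111100011111

(((c & (a & d)) | (a & b)) | ~a)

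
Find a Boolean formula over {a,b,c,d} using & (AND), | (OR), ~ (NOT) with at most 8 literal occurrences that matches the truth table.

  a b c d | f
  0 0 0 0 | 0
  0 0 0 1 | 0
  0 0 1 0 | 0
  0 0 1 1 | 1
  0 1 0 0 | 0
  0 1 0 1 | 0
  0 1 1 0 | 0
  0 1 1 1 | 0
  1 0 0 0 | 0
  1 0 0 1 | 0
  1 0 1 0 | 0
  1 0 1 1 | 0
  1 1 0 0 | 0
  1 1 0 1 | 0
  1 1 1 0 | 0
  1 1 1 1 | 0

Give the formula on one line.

  ~a = 1111111100000000
  ~c = 1100110011001100
  (a | ~c) = 1100110011111111
  ((a | ~c) | d) = 1101110111111111
  (~a & ((a | ~c) | d)) = 1101110100000000
  ~b = 1111000011110000
  (d & ~b) = 0101000001010000
  (c & (d & ~b)) = 0001000000010000
  ((~a & ((a | ~c) | d)) & (c & (d & ~b))) = 0001000000000000

((~a & ((a | ~c) | d)) & (c & (d & ~b)))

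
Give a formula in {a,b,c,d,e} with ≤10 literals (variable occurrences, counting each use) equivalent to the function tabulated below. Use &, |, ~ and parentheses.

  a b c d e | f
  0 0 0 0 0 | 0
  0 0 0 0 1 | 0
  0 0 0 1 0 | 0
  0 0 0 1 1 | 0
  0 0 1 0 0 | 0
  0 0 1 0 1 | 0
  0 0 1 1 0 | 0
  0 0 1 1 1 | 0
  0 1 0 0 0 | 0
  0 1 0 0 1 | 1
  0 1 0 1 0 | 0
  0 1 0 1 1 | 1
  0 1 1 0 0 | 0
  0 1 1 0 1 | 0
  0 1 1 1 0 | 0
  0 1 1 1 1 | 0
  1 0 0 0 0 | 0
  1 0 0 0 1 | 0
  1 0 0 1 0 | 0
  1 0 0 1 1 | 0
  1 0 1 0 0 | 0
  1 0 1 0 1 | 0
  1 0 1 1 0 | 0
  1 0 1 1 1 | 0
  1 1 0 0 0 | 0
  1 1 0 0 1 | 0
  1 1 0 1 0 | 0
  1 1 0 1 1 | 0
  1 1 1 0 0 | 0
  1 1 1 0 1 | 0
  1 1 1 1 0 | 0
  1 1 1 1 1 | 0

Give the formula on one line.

((((b | c) & ~c) & (~b | e)) & ((b | e) & (c | ~a)))

  (b | c) = 00001111111111110000111111111111
  ~c = 11110000111100001111000011110000
  ((b | c) & ~c) = 00000000111100000000000011110000
  ~b = 11111111000000001111111100000000
  (~b | e) = 11111111010101011111111101010101
  (((b | c) & ~c) & (~b | e)) = 00000000010100000000000001010000
  (b | e) = 01010101111111110101010111111111
  ~a = 11111111111111110000000000000000
  (c | ~a) = 11111111111111110000111100001111
  ((b | e) & (c | ~a)) = 01010101111111110000010100001111
  ((((b | c) & ~c) & (~b | e)) & ((b | e) & (c | ~a))) = 00000000010100000000000000000000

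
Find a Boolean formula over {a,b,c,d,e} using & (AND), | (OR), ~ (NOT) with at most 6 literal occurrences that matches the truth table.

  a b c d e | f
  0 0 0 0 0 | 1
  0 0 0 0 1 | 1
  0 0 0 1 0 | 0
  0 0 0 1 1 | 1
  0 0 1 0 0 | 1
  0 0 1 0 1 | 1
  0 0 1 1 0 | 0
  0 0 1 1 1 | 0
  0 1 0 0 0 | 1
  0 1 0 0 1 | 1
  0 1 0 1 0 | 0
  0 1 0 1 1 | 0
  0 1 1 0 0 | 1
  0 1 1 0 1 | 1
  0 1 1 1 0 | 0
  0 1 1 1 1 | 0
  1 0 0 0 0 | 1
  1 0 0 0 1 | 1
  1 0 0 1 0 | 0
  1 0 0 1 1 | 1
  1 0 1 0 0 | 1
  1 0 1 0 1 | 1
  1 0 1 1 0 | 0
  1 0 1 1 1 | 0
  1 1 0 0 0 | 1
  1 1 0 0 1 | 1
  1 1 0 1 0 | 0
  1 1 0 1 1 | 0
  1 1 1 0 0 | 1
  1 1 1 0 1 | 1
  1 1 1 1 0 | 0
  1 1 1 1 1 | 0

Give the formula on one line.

(~d | ((~b & e) & ~c))

  ~d = 11001100110011001100110011001100
  ~b = 11111111000000001111111100000000
  (~b & e) = 01010101000000000101010100000000
  ~c = 11110000111100001111000011110000
  ((~b & e) & ~c) = 01010000000000000101000000000000
  (~d | ((~b & e) & ~c)) = 11011100110011001101110011001100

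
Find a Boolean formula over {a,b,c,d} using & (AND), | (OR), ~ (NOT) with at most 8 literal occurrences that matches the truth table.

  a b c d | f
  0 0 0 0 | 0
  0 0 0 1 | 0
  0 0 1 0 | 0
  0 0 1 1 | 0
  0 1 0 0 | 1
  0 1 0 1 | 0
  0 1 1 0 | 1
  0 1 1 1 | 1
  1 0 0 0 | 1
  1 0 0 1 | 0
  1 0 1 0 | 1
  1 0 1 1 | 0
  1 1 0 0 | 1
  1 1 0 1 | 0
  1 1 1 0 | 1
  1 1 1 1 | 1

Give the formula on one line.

  ~d = 1010101010101010
  (~d & a) = 0000000010101010
  (b | (~d & a)) = 0000111110101111
  (a | (b | (~d & a))) = 0000111111111111
  (~d & (a | (b | (~d & a)))) = 0000101010101010
  (c & b) = 0000001100000011
  ((~d & (a | (b | (~d & a)))) | (c & b)) = 0000101110101011

((~d & (a | (b | (~d & a)))) | (c & b))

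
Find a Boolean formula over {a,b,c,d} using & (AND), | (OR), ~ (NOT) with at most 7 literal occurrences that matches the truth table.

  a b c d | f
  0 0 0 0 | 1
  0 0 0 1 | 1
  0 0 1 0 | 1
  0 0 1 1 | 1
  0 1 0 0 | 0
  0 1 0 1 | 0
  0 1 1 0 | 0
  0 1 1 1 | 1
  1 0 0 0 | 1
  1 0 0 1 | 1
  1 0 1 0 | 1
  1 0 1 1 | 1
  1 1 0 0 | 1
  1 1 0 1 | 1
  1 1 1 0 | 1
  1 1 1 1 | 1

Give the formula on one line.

((((c & ~b) | d) & c) | (~b | a))

  ~b = 1111000011110000
  (c & ~b) = 0011000000110000
  ((c & ~b) | d) = 0111010101110101
  (((c & ~b) | d) & c) = 0011000100110001
  (~b | a) = 1111000011111111
  ((((c & ~b) | d) & c) | (~b | a)) = 1111000111111111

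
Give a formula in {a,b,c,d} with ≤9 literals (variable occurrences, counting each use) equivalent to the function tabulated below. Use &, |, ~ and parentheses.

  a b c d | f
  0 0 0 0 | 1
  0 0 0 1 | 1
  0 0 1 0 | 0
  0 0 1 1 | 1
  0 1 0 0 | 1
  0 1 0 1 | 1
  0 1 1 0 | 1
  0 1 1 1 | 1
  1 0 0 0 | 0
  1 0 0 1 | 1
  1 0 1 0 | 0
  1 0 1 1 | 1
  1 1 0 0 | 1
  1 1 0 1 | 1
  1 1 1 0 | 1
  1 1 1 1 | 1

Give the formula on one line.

(((b | ((~a | b) & ~c)) | (d & c)) | d)

  ~a = 1111111100000000
  (~a | b) = 1111111100001111
  ~c = 1100110011001100
  ((~a | b) & ~c) = 1100110000001100
  (b | ((~a | b) & ~c)) = 1100111100001111
  (d & c) = 0001000100010001
  ((b | ((~a | b) & ~c)) | (d & c)) = 1101111100011111
  (((b | ((~a | b) & ~c)) | (d & c)) | d) = 1101111101011111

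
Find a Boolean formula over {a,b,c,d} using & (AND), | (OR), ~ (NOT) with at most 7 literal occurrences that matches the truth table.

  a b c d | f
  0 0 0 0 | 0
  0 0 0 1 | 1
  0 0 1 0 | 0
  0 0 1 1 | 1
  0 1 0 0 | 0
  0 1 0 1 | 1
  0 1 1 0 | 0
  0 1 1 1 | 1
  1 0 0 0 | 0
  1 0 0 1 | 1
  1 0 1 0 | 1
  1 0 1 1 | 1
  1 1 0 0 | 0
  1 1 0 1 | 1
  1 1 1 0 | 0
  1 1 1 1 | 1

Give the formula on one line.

(d | (((~b & a) & (d | c)) & c))

  ~b = 1111000011110000
  (~b & a) = 0000000011110000
  (d | c) = 0111011101110111
  ((~b & a) & (d | c)) = 0000000001110000
  (((~b & a) & (d | c)) & c) = 0000000000110000
  (d | (((~b & a) & (d | c)) & c)) = 0101010101110101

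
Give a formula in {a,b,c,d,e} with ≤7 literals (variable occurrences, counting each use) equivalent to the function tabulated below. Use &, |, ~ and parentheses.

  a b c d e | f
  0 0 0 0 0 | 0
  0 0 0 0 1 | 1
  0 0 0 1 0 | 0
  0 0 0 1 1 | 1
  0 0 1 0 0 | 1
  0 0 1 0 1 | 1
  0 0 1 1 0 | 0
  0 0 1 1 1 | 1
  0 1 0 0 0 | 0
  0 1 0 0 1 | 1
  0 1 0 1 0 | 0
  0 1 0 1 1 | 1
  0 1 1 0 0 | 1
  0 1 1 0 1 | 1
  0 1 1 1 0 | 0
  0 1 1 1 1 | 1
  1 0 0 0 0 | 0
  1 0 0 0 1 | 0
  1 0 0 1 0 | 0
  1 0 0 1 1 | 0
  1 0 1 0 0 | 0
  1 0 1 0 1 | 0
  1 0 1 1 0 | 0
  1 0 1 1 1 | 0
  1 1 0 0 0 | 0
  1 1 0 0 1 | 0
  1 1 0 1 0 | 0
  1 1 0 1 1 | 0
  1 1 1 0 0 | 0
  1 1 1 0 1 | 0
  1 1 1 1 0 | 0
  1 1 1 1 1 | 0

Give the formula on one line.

(~a & ((~d & (c & ~a)) | e))

  ~a = 11111111111111110000000000000000
  ~d = 11001100110011001100110011001100
  (c & ~a) = 00001111000011110000000000000000
  (~d & (c & ~a)) = 00001100000011000000000000000000
  ((~d & (c & ~a)) | e) = 01011101010111010101010101010101
  (~a & ((~d & (c & ~a)) | e)) = 01011101010111010000000000000000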